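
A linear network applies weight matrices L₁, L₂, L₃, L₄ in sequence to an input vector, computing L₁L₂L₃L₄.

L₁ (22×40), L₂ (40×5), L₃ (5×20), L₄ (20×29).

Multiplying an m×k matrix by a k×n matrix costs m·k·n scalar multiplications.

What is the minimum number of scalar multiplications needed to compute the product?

Adjacent pairs: L₁L₂ = 22·40·5 = 4400; L₂L₃ = 40·5·20 = 4000; L₃L₄ = 5·20·29 = 2900.
Length 3: L₁..L₃: k=1: 0+4000+22·40·20=21600; k=2: 4400+0+22·5·20=6600 → min 6600 | L₂..L₄: k=2: 0+2900+40·5·29=8700; k=3: 4000+0+40·20·29=27200 → min 8700.
Length 4: L₁..L₄: k=1: 0+8700+22·40·29=34220; k=2: 4400+2900+22·5·29=10490; k=3: 6600+0+22·20·29=19360 → min 10490.
Optimal order: ((L₁L₂)(L₃L₄)) with cost 10490.

10490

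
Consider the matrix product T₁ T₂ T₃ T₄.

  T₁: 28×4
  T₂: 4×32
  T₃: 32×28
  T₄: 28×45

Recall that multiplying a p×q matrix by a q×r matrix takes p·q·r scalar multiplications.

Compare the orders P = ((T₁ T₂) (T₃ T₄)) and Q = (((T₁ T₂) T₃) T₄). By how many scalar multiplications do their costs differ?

Order P = ((T₁ T₂) (T₃ T₄)): (T₁ T₂): 28×4 by 4×32 → 28×32, cost 28·4·32 = 3584; (T₃ T₄): 32×28 by 28×45 → 32×45, cost 32·28·45 = 40320; ((T₁ T₂) (T₃ T₄)): 28×32 by 32×45 → 28×45, cost 28·32·45 = 40320; cumulative 84224. Total 84224.
Order Q = (((T₁ T₂) T₃) T₄): (T₁ T₂): 28×4 by 4×32 → 28×32, cost 28·4·32 = 3584; ((T₁ T₂) T₃): 28×32 by 32×28 → 28×28, cost 28·32·28 = 25088; cumulative 28672; (((T₁ T₂) T₃) T₄): 28×28 by 28×45 → 28×45, cost 28·28·45 = 35280; cumulative 63952. Total 63952.
Difference: |84224 − 63952| = 20272.

20272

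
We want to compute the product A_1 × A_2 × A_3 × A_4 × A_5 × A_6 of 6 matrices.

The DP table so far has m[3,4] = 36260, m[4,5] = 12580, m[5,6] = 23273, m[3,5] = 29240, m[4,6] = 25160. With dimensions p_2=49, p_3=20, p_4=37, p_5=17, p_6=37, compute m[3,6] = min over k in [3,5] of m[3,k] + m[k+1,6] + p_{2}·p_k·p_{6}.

60061

m[3,6] = min over k∈[3,5] of m[3,k]+m[k+1,6]+p_{2}·p_k·p_{6}.
k=3: 0 + 25160 + 49·20·37 = 61420; k=4: 36260 + 23273 + 49·37·37 = 126614; k=5: 29240 + 0 + 49·17·37 = 60061.
Minimum: 60061 at k=5.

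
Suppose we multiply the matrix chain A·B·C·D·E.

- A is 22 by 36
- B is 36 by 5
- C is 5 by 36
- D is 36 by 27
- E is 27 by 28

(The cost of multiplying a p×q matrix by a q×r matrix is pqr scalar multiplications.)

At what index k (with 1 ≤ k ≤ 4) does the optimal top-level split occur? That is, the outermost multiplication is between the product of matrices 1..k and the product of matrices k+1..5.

Adjacent pairs: AB = 22·36·5 = 3960; BC = 36·5·36 = 6480; CD = 5·36·27 = 4860; DE = 36·27·28 = 27216.
Length 3: A..C: k=1: 0+6480+22·36·36=34992; k=2: 3960+0+22·5·36=7920 → min 7920 | B..D: k=2: 0+4860+36·5·27=9720; k=3: 6480+0+36·36·27=41472 → min 9720 | C..E: k=3: 0+27216+5·36·28=32256; k=4: 4860+0+5·27·28=8640 → min 8640.
Length 4: A..D: k=1: 0+9720+22·36·27=31104; k=2: 3960+4860+22·5·27=11790; k=3: 7920+0+22·36·27=29304 → min 11790 | B..E: k=2: 0+8640+36·5·28=13680; k=3: 6480+27216+36·36·28=69984; k=4: 9720+0+36·27·28=36936 → min 13680.
Top-level splits: k=1: (A..A)·(B..E) → 0+13680+22·36·28 = 35856; k=2: (A..B)·(C..E) → 3960+8640+22·5·28 = 15680; k=3: (A..C)·(D..E) → 7920+27216+22·36·28 = 57312; k=4: (A..D)·(E..E) → 11790+0+22·27·28 = 28422.
Best split is after B, i.e. k = 2.

2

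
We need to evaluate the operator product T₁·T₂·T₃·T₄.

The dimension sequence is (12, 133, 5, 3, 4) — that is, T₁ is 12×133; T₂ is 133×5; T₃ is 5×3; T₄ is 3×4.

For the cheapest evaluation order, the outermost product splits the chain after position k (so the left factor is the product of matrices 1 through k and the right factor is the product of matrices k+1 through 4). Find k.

Adjacent pairs: T₁T₂ = 12·133·5 = 7980; T₂T₃ = 133·5·3 = 1995; T₃T₄ = 5·3·4 = 60.
Length 3: T₁..T₃: k=1: 0+1995+12·133·3=6783; k=2: 7980+0+12·5·3=8160 → min 6783 | T₂..T₄: k=2: 0+60+133·5·4=2720; k=3: 1995+0+133·3·4=3591 → min 2720.
Top-level splits: k=1: (T₁..T₁)·(T₂..T₄) → 0+2720+12·133·4 = 9104; k=2: (T₁..T₂)·(T₃..T₄) → 7980+60+12·5·4 = 8280; k=3: (T₁..T₃)·(T₄..T₄) → 6783+0+12·3·4 = 6927.
Best split is after T₃, i.e. k = 3.

3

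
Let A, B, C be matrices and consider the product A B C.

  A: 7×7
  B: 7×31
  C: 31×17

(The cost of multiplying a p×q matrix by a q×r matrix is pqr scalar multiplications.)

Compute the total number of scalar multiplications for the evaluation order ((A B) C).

5208

(A B): 7×7 by 7×31 → 7×31, cost 7·7·31 = 1519
((A B) C): 7×31 by 31×17 → 7×17, cost 7·31·17 = 3689; cumulative 5208
Total: 5208 scalar multiplications.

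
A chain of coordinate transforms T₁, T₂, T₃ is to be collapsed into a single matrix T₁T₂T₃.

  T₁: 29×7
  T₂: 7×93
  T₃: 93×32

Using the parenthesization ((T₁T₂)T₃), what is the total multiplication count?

105183

(T₁T₂): 29×7 by 7×93 → 29×93, cost 29·7·93 = 18879
((T₁T₂)T₃): 29×93 by 93×32 → 29×32, cost 29·93·32 = 86304; cumulative 105183
Total: 105183 scalar multiplications.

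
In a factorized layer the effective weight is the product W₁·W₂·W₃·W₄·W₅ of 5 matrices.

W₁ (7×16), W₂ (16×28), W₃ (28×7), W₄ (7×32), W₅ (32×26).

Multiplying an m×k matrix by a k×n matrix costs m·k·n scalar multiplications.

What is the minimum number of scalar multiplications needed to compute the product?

11018

Adjacent pairs: W₁W₂ = 7·16·28 = 3136; W₂W₃ = 16·28·7 = 3136; W₃W₄ = 28·7·32 = 6272; W₄W₅ = 7·32·26 = 5824.
Length 3: W₁..W₃: k=1: 0+3136+7·16·7=3920; k=2: 3136+0+7·28·7=4508 → min 3920 | W₂..W₄: k=2: 0+6272+16·28·32=20608; k=3: 3136+0+16·7·32=6720 → min 6720 | W₃..W₅: k=3: 0+5824+28·7·26=10920; k=4: 6272+0+28·32·26=29568 → min 10920.
Length 4: W₁..W₄: k=1: 0+6720+7·16·32=10304; k=2: 3136+6272+7·28·32=15680; k=3: 3920+0+7·7·32=5488 → min 5488 | W₂..W₅: k=2: 0+10920+16·28·26=22568; k=3: 3136+5824+16·7·26=11872; k=4: 6720+0+16·32·26=20032 → min 11872.
Length 5: W₁..W₅: k=1: 0+11872+7·16·26=14784; k=2: 3136+10920+7·28·26=19152; k=3: 3920+5824+7·7·26=11018; k=4: 5488+0+7·32·26=11312 → min 11018.
Optimal order: ((W₁·(W₂·W₃))·(W₄·W₅)) with cost 11018.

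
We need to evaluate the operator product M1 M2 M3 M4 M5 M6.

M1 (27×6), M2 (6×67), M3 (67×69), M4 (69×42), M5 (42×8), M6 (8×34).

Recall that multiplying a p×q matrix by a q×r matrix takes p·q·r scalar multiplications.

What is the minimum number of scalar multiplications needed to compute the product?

54282

Adjacent pairs: M1M2 = 27·6·67 = 10854; M2M3 = 6·67·69 = 27738; M3M4 = 67·69·42 = 194166; M4M5 = 69·42·8 = 23184; M5M6 = 42·8·34 = 11424.
Length 3: M1..M3: k=1: 0+27738+27·6·69=38916; k=2: 10854+0+27·67·69=135675 → min 38916 | M2..M4: k=2: 0+194166+6·67·42=211050; k=3: 27738+0+6·69·42=45126 → min 45126 | M3..M5: k=3: 0+23184+67·69·8=60168; k=4: 194166+0+67·42·8=216678 → min 60168 | M4..M6: k=4: 0+11424+69·42·34=109956; k=5: 23184+0+69·8·34=41952 → min 41952.
Length 4: M1..M4: k=1: 0+45126+27·6·42=51930; k=2: 10854+194166+27·67·42=280998; k=3: 38916+0+27·69·42=117162 → min 51930 | M2..M5: k=2: 0+60168+6·67·8=63384; k=3: 27738+23184+6·69·8=54234; k=4: 45126+0+6·42·8=47142 → min 47142 | M3..M6: k=3: 0+41952+67·69·34=199134; k=4: 194166+11424+67·42·34=301266; k=5: 60168+0+67·8·34=78392 → min 78392.
Length 5: M1..M5: k=1: 0+47142+27·6·8=48438; k=2: 10854+60168+27·67·8=85494; k=3: 38916+23184+27·69·8=77004; k=4: 51930+0+27·42·8=61002 → min 48438 | M2..M6: k=2: 0+78392+6·67·34=92060; k=3: 27738+41952+6·69·34=83766; k=4: 45126+11424+6·42·34=65118; k=5: 47142+0+6·8·34=48774 → min 48774.
Length 6: M1..M6: k=1: 0+48774+27·6·34=54282; k=2: 10854+78392+27·67·34=150752; k=3: 38916+41952+27·69·34=144210; k=4: 51930+11424+27·42·34=101910; k=5: 48438+0+27·8·34=55782 → min 54282.
Optimal order: (M1 ((((M2 M3) M4) M5) M6)) with cost 54282.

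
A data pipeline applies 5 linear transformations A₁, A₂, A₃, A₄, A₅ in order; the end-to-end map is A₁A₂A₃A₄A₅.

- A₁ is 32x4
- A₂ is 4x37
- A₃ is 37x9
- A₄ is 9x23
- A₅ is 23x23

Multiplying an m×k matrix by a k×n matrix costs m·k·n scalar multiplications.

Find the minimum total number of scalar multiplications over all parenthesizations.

7220

Adjacent pairs: A₁A₂ = 32·4·37 = 4736; A₂A₃ = 4·37·9 = 1332; A₃A₄ = 37·9·23 = 7659; A₄A₅ = 9·23·23 = 4761.
Length 3: A₁..A₃: k=1: 0+1332+32·4·9=2484; k=2: 4736+0+32·37·9=15392 → min 2484 | A₂..A₄: k=2: 0+7659+4·37·23=11063; k=3: 1332+0+4·9·23=2160 → min 2160 | A₃..A₅: k=3: 0+4761+37·9·23=12420; k=4: 7659+0+37·23·23=27232 → min 12420.
Length 4: A₁..A₄: k=1: 0+2160+32·4·23=5104; k=2: 4736+7659+32·37·23=39627; k=3: 2484+0+32·9·23=9108 → min 5104 | A₂..A₅: k=2: 0+12420+4·37·23=15824; k=3: 1332+4761+4·9·23=6921; k=4: 2160+0+4·23·23=4276 → min 4276.
Length 5: A₁..A₅: k=1: 0+4276+32·4·23=7220; k=2: 4736+12420+32·37·23=44388; k=3: 2484+4761+32·9·23=13869; k=4: 5104+0+32·23·23=22032 → min 7220.
Optimal order: (A₁(((A₂A₃)A₄)A₅)) with cost 7220.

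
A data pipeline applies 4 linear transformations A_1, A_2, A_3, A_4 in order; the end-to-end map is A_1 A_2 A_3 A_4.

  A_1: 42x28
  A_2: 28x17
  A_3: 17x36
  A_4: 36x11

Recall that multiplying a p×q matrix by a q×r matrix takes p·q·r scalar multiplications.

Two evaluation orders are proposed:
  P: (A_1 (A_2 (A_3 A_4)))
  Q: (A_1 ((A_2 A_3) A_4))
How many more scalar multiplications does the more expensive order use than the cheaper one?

16256

Order P = (A_1 (A_2 (A_3 A_4))): (A_3 A_4): 17×36 by 36×11 → 17×11, cost 17·36·11 = 6732; (A_2 (A_3 A_4)): 28×17 by 17×11 → 28×11, cost 28·17·11 = 5236; cumulative 11968; (A_1 (A_2 (A_3 A_4))): 42×28 by 28×11 → 42×11, cost 42·28·11 = 12936; cumulative 24904. Total 24904.
Order Q = (A_1 ((A_2 A_3) A_4)): (A_2 A_3): 28×17 by 17×36 → 28×36, cost 28·17·36 = 17136; ((A_2 A_3) A_4): 28×36 by 36×11 → 28×11, cost 28·36·11 = 11088; cumulative 28224; (A_1 ((A_2 A_3) A_4)): 42×28 by 28×11 → 42×11, cost 42·28·11 = 12936; cumulative 41160. Total 41160.
Difference: |24904 − 41160| = 16256.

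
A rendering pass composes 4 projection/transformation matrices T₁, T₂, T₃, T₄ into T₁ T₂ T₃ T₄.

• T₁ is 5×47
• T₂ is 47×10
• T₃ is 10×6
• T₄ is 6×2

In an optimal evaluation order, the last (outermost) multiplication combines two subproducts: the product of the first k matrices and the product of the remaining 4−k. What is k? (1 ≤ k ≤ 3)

Adjacent pairs: T₁T₂ = 5·47·10 = 2350; T₂T₃ = 47·10·6 = 2820; T₃T₄ = 10·6·2 = 120.
Length 3: T₁..T₃: k=1: 0+2820+5·47·6=4230; k=2: 2350+0+5·10·6=2650 → min 2650 | T₂..T₄: k=2: 0+120+47·10·2=1060; k=3: 2820+0+47·6·2=3384 → min 1060.
Top-level splits: k=1: (T₁..T₁)·(T₂..T₄) → 0+1060+5·47·2 = 1530; k=2: (T₁..T₂)·(T₃..T₄) → 2350+120+5·10·2 = 2570; k=3: (T₁..T₃)·(T₄..T₄) → 2650+0+5·6·2 = 2710.
Best split is after T₁, i.e. k = 1.

1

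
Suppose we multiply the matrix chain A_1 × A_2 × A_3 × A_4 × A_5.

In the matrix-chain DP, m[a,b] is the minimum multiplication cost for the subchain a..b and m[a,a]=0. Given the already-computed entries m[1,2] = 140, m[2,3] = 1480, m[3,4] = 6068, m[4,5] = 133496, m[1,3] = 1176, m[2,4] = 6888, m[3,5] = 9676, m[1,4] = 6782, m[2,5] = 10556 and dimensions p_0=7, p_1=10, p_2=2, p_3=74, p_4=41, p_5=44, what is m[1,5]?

10432

m[1,5] = min over k∈[1,4] of m[1,k]+m[k+1,5]+p_{0}·p_k·p_{5}.
k=1: 0 + 10556 + 7·10·44 = 13636; k=2: 140 + 9676 + 7·2·44 = 10432; k=3: 1176 + 133496 + 7·74·44 = 157464; k=4: 6782 + 0 + 7·41·44 = 19410.
Minimum: 10432 at k=2.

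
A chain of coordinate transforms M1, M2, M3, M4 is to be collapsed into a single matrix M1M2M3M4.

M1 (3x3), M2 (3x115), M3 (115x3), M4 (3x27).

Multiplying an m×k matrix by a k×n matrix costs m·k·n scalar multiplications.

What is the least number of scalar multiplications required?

1305

Adjacent pairs: M1M2 = 3·3·115 = 1035; M2M3 = 3·115·3 = 1035; M3M4 = 115·3·27 = 9315.
Length 3: M1..M3: k=1: 0+1035+3·3·3=1062; k=2: 1035+0+3·115·3=2070 → min 1062 | M2..M4: k=2: 0+9315+3·115·27=18630; k=3: 1035+0+3·3·27=1278 → min 1278.
Length 4: M1..M4: k=1: 0+1278+3·3·27=1521; k=2: 1035+9315+3·115·27=19665; k=3: 1062+0+3·3·27=1305 → min 1305.
Optimal order: ((M1(M2M3))M4) with cost 1305.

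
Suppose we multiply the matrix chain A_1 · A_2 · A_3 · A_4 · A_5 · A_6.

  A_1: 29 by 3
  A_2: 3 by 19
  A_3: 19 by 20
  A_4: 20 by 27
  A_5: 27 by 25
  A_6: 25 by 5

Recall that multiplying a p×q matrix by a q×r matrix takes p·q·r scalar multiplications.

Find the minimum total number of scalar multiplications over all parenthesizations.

5595

Adjacent pairs: A_1A_2 = 29·3·19 = 1653; A_2A_3 = 3·19·20 = 1140; A_3A_4 = 19·20·27 = 10260; A_4A_5 = 20·27·25 = 13500; A_5A_6 = 27·25·5 = 3375.
Length 3: A_1..A_3: k=1: 0+1140+29·3·20=2880; k=2: 1653+0+29·19·20=12673 → min 2880 | A_2..A_4: k=2: 0+10260+3·19·27=11799; k=3: 1140+0+3·20·27=2760 → min 2760 | A_3..A_5: k=3: 0+13500+19·20·25=23000; k=4: 10260+0+19·27·25=23085 → min 23000 | A_4..A_6: k=4: 0+3375+20·27·5=6075; k=5: 13500+0+20·25·5=16000 → min 6075.
Length 4: A_1..A_4: k=1: 0+2760+29·3·27=5109; k=2: 1653+10260+29·19·27=26790; k=3: 2880+0+29·20·27=18540 → min 5109 | A_2..A_5: k=2: 0+23000+3·19·25=24425; k=3: 1140+13500+3·20·25=16140; k=4: 2760+0+3·27·25=4785 → min 4785 | A_3..A_6: k=3: 0+6075+19·20·5=7975; k=4: 10260+3375+19·27·5=16200; k=5: 23000+0+19·25·5=25375 → min 7975.
Length 5: A_1..A_5: k=1: 0+4785+29·3·25=6960; k=2: 1653+23000+29·19·25=38428; k=3: 2880+13500+29·20·25=30880; k=4: 5109+0+29·27·25=24684 → min 6960 | A_2..A_6: k=2: 0+7975+3·19·5=8260; k=3: 1140+6075+3·20·5=7515; k=4: 2760+3375+3·27·5=6540; k=5: 4785+0+3·25·5=5160 → min 5160.
Length 6: A_1..A_6: k=1: 0+5160+29·3·5=5595; k=2: 1653+7975+29·19·5=12383; k=3: 2880+6075+29·20·5=11855; k=4: 5109+3375+29·27·5=12399; k=5: 6960+0+29·25·5=10585 → min 5595.
Optimal order: (A_1 · ((((A_2 · A_3) · A_4) · A_5) · A_6)) with cost 5595.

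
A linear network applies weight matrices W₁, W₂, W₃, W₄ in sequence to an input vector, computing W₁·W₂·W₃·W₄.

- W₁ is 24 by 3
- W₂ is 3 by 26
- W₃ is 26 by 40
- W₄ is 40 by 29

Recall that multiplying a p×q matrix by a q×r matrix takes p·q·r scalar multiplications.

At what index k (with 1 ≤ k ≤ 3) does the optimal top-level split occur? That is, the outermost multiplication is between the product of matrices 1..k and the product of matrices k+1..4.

1

Adjacent pairs: W₁W₂ = 24·3·26 = 1872; W₂W₃ = 3·26·40 = 3120; W₃W₄ = 26·40·29 = 30160.
Length 3: W₁..W₃: k=1: 0+3120+24·3·40=6000; k=2: 1872+0+24·26·40=26832 → min 6000 | W₂..W₄: k=2: 0+30160+3·26·29=32422; k=3: 3120+0+3·40·29=6600 → min 6600.
Top-level splits: k=1: (W₁..W₁)·(W₂..W₄) → 0+6600+24·3·29 = 8688; k=2: (W₁..W₂)·(W₃..W₄) → 1872+30160+24·26·29 = 50128; k=3: (W₁..W₃)·(W₄..W₄) → 6000+0+24·40·29 = 33840.
Best split is after W₁, i.e. k = 1.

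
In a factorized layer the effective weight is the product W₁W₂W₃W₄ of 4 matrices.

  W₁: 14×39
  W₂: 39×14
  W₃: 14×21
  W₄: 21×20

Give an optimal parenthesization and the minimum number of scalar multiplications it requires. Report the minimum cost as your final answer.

Adjacent pairs: W₁W₂ = 14·39·14 = 7644; W₂W₃ = 39·14·21 = 11466; W₃W₄ = 14·21·20 = 5880.
Length 3: W₁..W₃: k=1: 0+11466+14·39·21=22932; k=2: 7644+0+14·14·21=11760 → min 11760 | W₂..W₄: k=2: 0+5880+39·14·20=16800; k=3: 11466+0+39·21·20=27846 → min 16800.
Length 4: W₁..W₄: k=1: 0+16800+14·39·20=27720; k=2: 7644+5880+14·14·20=17444; k=3: 11760+0+14·21·20=17640 → min 17444.
Optimal parenthesization: ((W₁W₂)(W₃W₄)) with cost 17444.

17444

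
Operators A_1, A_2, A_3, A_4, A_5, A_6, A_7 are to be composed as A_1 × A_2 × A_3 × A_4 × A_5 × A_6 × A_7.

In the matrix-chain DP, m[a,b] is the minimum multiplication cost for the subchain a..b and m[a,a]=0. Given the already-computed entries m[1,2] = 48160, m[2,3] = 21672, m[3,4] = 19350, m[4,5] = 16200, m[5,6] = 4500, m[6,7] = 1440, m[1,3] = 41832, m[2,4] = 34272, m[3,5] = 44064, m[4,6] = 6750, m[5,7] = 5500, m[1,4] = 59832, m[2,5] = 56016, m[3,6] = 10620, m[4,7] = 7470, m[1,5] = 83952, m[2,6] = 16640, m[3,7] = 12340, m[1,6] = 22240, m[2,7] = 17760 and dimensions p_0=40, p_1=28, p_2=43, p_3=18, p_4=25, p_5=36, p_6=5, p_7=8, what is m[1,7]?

23840

m[1,7] = min over k∈[1,6] of m[1,k]+m[k+1,7]+p_{0}·p_k·p_{7}.
k=1: 0 + 17760 + 40·28·8 = 26720; k=2: 48160 + 12340 + 40·43·8 = 74260; k=3: 41832 + 7470 + 40·18·8 = 55062; k=4: 59832 + 5500 + 40·25·8 = 73332; k=5: 83952 + 1440 + 40·36·8 = 96912; k=6: 22240 + 0 + 40·5·8 = 23840.
Minimum: 23840 at k=6.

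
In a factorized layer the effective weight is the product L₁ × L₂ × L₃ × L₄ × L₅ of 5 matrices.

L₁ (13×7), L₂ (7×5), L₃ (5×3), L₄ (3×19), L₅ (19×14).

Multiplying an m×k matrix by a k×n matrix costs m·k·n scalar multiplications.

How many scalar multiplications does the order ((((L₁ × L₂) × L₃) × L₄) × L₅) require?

4849

(L₁ × L₂): 13×7 by 7×5 → 13×5, cost 13·7·5 = 455
((L₁ × L₂) × L₃): 13×5 by 5×3 → 13×3, cost 13·5·3 = 195; cumulative 650
(((L₁ × L₂) × L₃) × L₄): 13×3 by 3×19 → 13×19, cost 13·3·19 = 741; cumulative 1391
((((L₁ × L₂) × L₃) × L₄) × L₅): 13×19 by 19×14 → 13×14, cost 13·19·14 = 3458; cumulative 4849
Total: 4849 scalar multiplications.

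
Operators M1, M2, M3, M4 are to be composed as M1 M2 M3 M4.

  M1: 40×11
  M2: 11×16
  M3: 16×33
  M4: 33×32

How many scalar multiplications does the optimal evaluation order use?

31504

Adjacent pairs: M1M2 = 40·11·16 = 7040; M2M3 = 11·16·33 = 5808; M3M4 = 16·33·32 = 16896.
Length 3: M1..M3: k=1: 0+5808+40·11·33=20328; k=2: 7040+0+40·16·33=28160 → min 20328 | M2..M4: k=2: 0+16896+11·16·32=22528; k=3: 5808+0+11·33·32=17424 → min 17424.
Length 4: M1..M4: k=1: 0+17424+40·11·32=31504; k=2: 7040+16896+40·16·32=44416; k=3: 20328+0+40·33·32=62568 → min 31504.
Optimal order: (M1 ((M2 M3) M4)) with cost 31504.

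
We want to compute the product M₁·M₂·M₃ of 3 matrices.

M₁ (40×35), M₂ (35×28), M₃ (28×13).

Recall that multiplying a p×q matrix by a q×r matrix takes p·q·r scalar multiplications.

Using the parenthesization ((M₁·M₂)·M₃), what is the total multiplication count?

(M₁·M₂): 40×35 by 35×28 → 40×28, cost 40·35·28 = 39200
((M₁·M₂)·M₃): 40×28 by 28×13 → 40×13, cost 40·28·13 = 14560; cumulative 53760
Total: 53760 scalar multiplications.

53760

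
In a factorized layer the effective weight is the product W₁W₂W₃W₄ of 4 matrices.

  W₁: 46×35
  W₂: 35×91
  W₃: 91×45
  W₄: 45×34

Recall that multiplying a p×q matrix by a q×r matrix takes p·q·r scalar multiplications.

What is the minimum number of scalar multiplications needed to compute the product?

251615

Adjacent pairs: W₁W₂ = 46·35·91 = 146510; W₂W₃ = 35·91·45 = 143325; W₃W₄ = 91·45·34 = 139230.
Length 3: W₁..W₃: k=1: 0+143325+46·35·45=215775; k=2: 146510+0+46·91·45=334880 → min 215775 | W₂..W₄: k=2: 0+139230+35·91·34=247520; k=3: 143325+0+35·45·34=196875 → min 196875.
Length 4: W₁..W₄: k=1: 0+196875+46·35·34=251615; k=2: 146510+139230+46·91·34=428064; k=3: 215775+0+46·45·34=286155 → min 251615.
Optimal order: (W₁((W₂W₃)W₄)) with cost 251615.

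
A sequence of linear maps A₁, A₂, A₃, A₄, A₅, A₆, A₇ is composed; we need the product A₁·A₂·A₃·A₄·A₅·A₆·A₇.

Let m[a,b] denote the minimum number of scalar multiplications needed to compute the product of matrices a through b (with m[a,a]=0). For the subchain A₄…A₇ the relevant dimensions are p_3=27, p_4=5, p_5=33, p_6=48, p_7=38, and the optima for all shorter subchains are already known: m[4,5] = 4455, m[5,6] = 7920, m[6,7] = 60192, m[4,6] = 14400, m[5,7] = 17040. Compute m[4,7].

m[4,7] = min over k∈[4,6] of m[4,k]+m[k+1,7]+p_{3}·p_k·p_{7}.
k=4: 0 + 17040 + 27·5·38 = 22170; k=5: 4455 + 60192 + 27·33·38 = 98505; k=6: 14400 + 0 + 27·48·38 = 63648.
Minimum: 22170 at k=4.

22170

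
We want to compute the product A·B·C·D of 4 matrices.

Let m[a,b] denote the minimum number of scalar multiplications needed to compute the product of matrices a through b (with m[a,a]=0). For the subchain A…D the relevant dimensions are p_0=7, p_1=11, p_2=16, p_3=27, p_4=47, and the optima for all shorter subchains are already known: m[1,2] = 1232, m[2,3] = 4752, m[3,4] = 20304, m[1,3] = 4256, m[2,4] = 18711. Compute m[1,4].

m[1,4] = min over k∈[1,3] of m[1,k]+m[k+1,4]+p_{0}·p_k·p_{4}.
k=1: 0 + 18711 + 7·11·47 = 22330; k=2: 1232 + 20304 + 7·16·47 = 26800; k=3: 4256 + 0 + 7·27·47 = 13139.
Minimum: 13139 at k=3.

13139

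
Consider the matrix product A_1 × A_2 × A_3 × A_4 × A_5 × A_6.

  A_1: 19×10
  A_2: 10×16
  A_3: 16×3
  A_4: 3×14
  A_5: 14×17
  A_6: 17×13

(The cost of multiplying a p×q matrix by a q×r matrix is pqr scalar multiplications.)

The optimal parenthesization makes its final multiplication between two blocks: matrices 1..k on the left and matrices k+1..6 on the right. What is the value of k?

3

Adjacent pairs: A_1A_2 = 19·10·16 = 3040; A_2A_3 = 10·16·3 = 480; A_3A_4 = 16·3·14 = 672; A_4A_5 = 3·14·17 = 714; A_5A_6 = 14·17·13 = 3094.
Length 3: A_1..A_3: k=1: 0+480+19·10·3=1050; k=2: 3040+0+19·16·3=3952 → min 1050 | A_2..A_4: k=2: 0+672+10·16·14=2912; k=3: 480+0+10·3·14=900 → min 900 | A_3..A_5: k=3: 0+714+16·3·17=1530; k=4: 672+0+16·14·17=4480 → min 1530 | A_4..A_6: k=4: 0+3094+3·14·13=3640; k=5: 714+0+3·17·13=1377 → min 1377.
Length 4: A_1..A_4: k=1: 0+900+19·10·14=3560; k=2: 3040+672+19·16·14=7968; k=3: 1050+0+19·3·14=1848 → min 1848 | A_2..A_5: k=2: 0+1530+10·16·17=4250; k=3: 480+714+10·3·17=1704; k=4: 900+0+10·14·17=3280 → min 1704 | A_3..A_6: k=3: 0+1377+16·3·13=2001; k=4: 672+3094+16·14·13=6678; k=5: 1530+0+16·17·13=5066 → min 2001.
Length 5: A_1..A_5: k=1: 0+1704+19·10·17=4934; k=2: 3040+1530+19·16·17=9738; k=3: 1050+714+19·3·17=2733; k=4: 1848+0+19·14·17=6370 → min 2733 | A_2..A_6: k=2: 0+2001+10·16·13=4081; k=3: 480+1377+10·3·13=2247; k=4: 900+3094+10·14·13=5814; k=5: 1704+0+10·17·13=3914 → min 2247.
Top-level splits: k=1: (A_1..A_1)·(A_2..A_6) → 0+2247+19·10·13 = 4717; k=2: (A_1..A_2)·(A_3..A_6) → 3040+2001+19·16·13 = 8993; k=3: (A_1..A_3)·(A_4..A_6) → 1050+1377+19·3·13 = 3168; k=4: (A_1..A_4)·(A_5..A_6) → 1848+3094+19·14·13 = 8400; k=5: (A_1..A_5)·(A_6..A_6) → 2733+0+19·17·13 = 6932.
Best split is after A_3, i.e. k = 3.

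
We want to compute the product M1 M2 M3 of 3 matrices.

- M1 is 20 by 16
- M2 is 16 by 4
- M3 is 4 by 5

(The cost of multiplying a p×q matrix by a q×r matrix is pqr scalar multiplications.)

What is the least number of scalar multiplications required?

Order (M1 (M2 M3)): (M2 M3): 16×4 by 4×5 → 16×5, cost 16·4·5 = 320; (M1 (M2 M3)): 20×16 by 16×5 → 20×5, cost 20·16·5 = 1600; cumulative 1920. Total 1920.
Order ((M1 M2) M3): (M1 M2): 20×16 by 16×4 → 20×4, cost 20·16·4 = 1280; ((M1 M2) M3): 20×4 by 4×5 → 20×5, cost 20·4·5 = 400; cumulative 1680. Total 1680.
Minimum: 1680.

1680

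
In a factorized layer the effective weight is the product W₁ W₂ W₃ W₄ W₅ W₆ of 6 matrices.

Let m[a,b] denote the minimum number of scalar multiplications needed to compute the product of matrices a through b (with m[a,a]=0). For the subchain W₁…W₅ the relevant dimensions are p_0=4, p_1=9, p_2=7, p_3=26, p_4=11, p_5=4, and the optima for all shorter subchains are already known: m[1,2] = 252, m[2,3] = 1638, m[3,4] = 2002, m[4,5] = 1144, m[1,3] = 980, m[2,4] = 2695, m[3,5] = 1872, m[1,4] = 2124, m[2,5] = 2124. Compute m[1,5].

2236

m[1,5] = min over k∈[1,4] of m[1,k]+m[k+1,5]+p_{0}·p_k·p_{5}.
k=1: 0 + 2124 + 4·9·4 = 2268; k=2: 252 + 1872 + 4·7·4 = 2236; k=3: 980 + 1144 + 4·26·4 = 2540; k=4: 2124 + 0 + 4·11·4 = 2300.
Minimum: 2236 at k=2.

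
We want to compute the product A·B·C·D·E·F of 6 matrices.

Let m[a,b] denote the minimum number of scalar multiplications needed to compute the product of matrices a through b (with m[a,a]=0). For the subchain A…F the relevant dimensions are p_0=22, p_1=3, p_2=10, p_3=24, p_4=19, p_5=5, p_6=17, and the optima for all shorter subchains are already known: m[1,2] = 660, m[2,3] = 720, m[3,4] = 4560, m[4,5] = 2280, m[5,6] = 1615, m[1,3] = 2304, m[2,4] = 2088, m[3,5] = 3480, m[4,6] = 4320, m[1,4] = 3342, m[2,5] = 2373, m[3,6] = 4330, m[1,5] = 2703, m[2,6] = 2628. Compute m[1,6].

3750

m[1,6] = min over k∈[1,5] of m[1,k]+m[k+1,6]+p_{0}·p_k·p_{6}.
k=1: 0 + 2628 + 22·3·17 = 3750; k=2: 660 + 4330 + 22·10·17 = 8730; k=3: 2304 + 4320 + 22·24·17 = 15600; k=4: 3342 + 1615 + 22·19·17 = 12063; k=5: 2703 + 0 + 22·5·17 = 4573.
Minimum: 3750 at k=1.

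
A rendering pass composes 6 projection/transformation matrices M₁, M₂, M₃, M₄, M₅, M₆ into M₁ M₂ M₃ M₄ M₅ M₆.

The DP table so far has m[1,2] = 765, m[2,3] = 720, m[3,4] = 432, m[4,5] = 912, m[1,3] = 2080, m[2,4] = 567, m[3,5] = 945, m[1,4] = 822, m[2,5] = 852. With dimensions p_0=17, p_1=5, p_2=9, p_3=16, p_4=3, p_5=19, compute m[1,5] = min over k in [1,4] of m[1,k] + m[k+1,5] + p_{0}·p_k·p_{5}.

m[1,5] = min over k∈[1,4] of m[1,k]+m[k+1,5]+p_{0}·p_k·p_{5}.
k=1: 0 + 852 + 17·5·19 = 2467; k=2: 765 + 945 + 17·9·19 = 4617; k=3: 2080 + 912 + 17·16·19 = 8160; k=4: 822 + 0 + 17·3·19 = 1791.
Minimum: 1791 at k=4.

1791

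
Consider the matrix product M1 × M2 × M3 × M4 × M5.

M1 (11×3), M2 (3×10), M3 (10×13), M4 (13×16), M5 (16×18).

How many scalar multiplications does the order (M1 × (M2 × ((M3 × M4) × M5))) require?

6094

(M3 × M4): 10×13 by 13×16 → 10×16, cost 10·13·16 = 2080
((M3 × M4) × M5): 10×16 by 16×18 → 10×18, cost 10·16·18 = 2880; cumulative 4960
(M2 × ((M3 × M4) × M5)): 3×10 by 10×18 → 3×18, cost 3·10·18 = 540; cumulative 5500
(M1 × (M2 × ((M3 × M4) × M5))): 11×3 by 3×18 → 11×18, cost 11·3·18 = 594; cumulative 6094
Total: 6094 scalar multiplications.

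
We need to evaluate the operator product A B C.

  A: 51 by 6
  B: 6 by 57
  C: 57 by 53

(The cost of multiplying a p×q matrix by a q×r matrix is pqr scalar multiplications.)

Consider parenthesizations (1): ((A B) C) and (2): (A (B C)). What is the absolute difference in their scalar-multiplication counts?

137169

Order (1) = ((A B) C): (A B): 51×6 by 6×57 → 51×57, cost 51·6·57 = 17442; ((A B) C): 51×57 by 57×53 → 51×53, cost 51·57·53 = 154071; cumulative 171513. Total 171513.
Order (2) = (A (B C)): (B C): 6×57 by 57×53 → 6×53, cost 6·57·53 = 18126; (A (B C)): 51×6 by 6×53 → 51×53, cost 51·6·53 = 16218; cumulative 34344. Total 34344.
Difference: |171513 − 34344| = 137169.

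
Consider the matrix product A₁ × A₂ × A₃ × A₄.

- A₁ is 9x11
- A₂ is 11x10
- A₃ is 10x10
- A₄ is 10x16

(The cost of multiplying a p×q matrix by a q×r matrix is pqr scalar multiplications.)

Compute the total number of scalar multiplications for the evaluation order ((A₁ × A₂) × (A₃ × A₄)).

(A₁ × A₂): 9×11 by 11×10 → 9×10, cost 9·11·10 = 990
(A₃ × A₄): 10×10 by 10×16 → 10×16, cost 10·10·16 = 1600
((A₁ × A₂) × (A₃ × A₄)): 9×10 by 10×16 → 9×16, cost 9·10·16 = 1440; cumulative 4030
Total: 4030 scalar multiplications.

4030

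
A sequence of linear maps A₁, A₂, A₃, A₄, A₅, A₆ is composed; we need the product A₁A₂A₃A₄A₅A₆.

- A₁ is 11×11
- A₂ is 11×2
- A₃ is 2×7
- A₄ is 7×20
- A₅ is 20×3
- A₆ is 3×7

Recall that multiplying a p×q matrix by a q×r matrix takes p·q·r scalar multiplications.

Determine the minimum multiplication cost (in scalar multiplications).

Adjacent pairs: A₁A₂ = 11·11·2 = 242; A₂A₃ = 11·2·7 = 154; A₃A₄ = 2·7·20 = 280; A₄A₅ = 7·20·3 = 420; A₅A₆ = 20·3·7 = 420.
Length 3: A₁..A₃: k=1: 0+154+11·11·7=1001; k=2: 242+0+11·2·7=396 → min 396 | A₂..A₄: k=2: 0+280+11·2·20=720; k=3: 154+0+11·7·20=1694 → min 720 | A₃..A₅: k=3: 0+420+2·7·3=462; k=4: 280+0+2·20·3=400 → min 400 | A₄..A₆: k=4: 0+420+7·20·7=1400; k=5: 420+0+7·3·7=567 → min 567.
Length 4: A₁..A₄: k=1: 0+720+11·11·20=3140; k=2: 242+280+11·2·20=962; k=3: 396+0+11·7·20=1936 → min 962 | A₂..A₅: k=2: 0+400+11·2·3=466; k=3: 154+420+11·7·3=805; k=4: 720+0+11·20·3=1380 → min 466 | A₃..A₆: k=3: 0+567+2·7·7=665; k=4: 280+420+2·20·7=980; k=5: 400+0+2·3·7=442 → min 442.
Length 5: A₁..A₅: k=1: 0+466+11·11·3=829; k=2: 242+400+11·2·3=708; k=3: 396+420+11·7·3=1047; k=4: 962+0+11·20·3=1622 → min 708 | A₂..A₆: k=2: 0+442+11·2·7=596; k=3: 154+567+11·7·7=1260; k=4: 720+420+11·20·7=2680; k=5: 466+0+11·3·7=697 → min 596.
Length 6: A₁..A₆: k=1: 0+596+11·11·7=1443; k=2: 242+442+11·2·7=838; k=3: 396+567+11·7·7=1502; k=4: 962+420+11·20·7=2922; k=5: 708+0+11·3·7=939 → min 838.
Optimal order: ((A₁A₂)(((A₃A₄)A₅)A₆)) with cost 838.

838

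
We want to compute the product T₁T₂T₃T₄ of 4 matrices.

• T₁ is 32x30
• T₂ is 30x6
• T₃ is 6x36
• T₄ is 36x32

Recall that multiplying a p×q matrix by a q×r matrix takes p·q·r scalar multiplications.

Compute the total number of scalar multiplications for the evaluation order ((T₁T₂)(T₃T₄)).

(T₁T₂): 32×30 by 30×6 → 32×6, cost 32·30·6 = 5760
(T₃T₄): 6×36 by 36×32 → 6×32, cost 6·36·32 = 6912
((T₁T₂)(T₃T₄)): 32×6 by 6×32 → 32×32, cost 32·6·32 = 6144; cumulative 18816
Total: 18816 scalar multiplications.

18816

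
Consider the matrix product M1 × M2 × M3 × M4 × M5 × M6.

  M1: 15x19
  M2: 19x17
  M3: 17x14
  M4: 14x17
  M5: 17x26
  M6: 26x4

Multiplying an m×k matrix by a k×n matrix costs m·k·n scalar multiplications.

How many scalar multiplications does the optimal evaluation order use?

Adjacent pairs: M1M2 = 15·19·17 = 4845; M2M3 = 19·17·14 = 4522; M3M4 = 17·14·17 = 4046; M4M5 = 14·17·26 = 6188; M5M6 = 17·26·4 = 1768.
Length 3: M1..M3: k=1: 0+4522+15·19·14=8512; k=2: 4845+0+15·17·14=8415 → min 8415 | M2..M4: k=2: 0+4046+19·17·17=9537; k=3: 4522+0+19·14·17=9044 → min 9044 | M3..M5: k=3: 0+6188+17·14·26=12376; k=4: 4046+0+17·17·26=11560 → min 11560 | M4..M6: k=4: 0+1768+14·17·4=2720; k=5: 6188+0+14·26·4=7644 → min 2720.
Length 4: M1..M4: k=1: 0+9044+15·19·17=13889; k=2: 4845+4046+15·17·17=13226; k=3: 8415+0+15·14·17=11985 → min 11985 | M2..M5: k=2: 0+11560+19·17·26=19958; k=3: 4522+6188+19·14·26=17626; k=4: 9044+0+19·17·26=17442 → min 17442 | M3..M6: k=3: 0+2720+17·14·4=3672; k=4: 4046+1768+17·17·4=6970; k=5: 11560+0+17·26·4=13328 → min 3672.
Length 5: M1..M5: k=1: 0+17442+15·19·26=24852; k=2: 4845+11560+15·17·26=23035; k=3: 8415+6188+15·14·26=20063; k=4: 11985+0+15·17·26=18615 → min 18615 | M2..M6: k=2: 0+3672+19·17·4=4964; k=3: 4522+2720+19·14·4=8306; k=4: 9044+1768+19·17·4=12104; k=5: 17442+0+19·26·4=19418 → min 4964.
Length 6: M1..M6: k=1: 0+4964+15·19·4=6104; k=2: 4845+3672+15·17·4=9537; k=3: 8415+2720+15·14·4=11975; k=4: 11985+1768+15·17·4=14773; k=5: 18615+0+15·26·4=20175 → min 6104.
Optimal order: (M1 × (M2 × (M3 × (M4 × (M5 × M6))))) with cost 6104.

6104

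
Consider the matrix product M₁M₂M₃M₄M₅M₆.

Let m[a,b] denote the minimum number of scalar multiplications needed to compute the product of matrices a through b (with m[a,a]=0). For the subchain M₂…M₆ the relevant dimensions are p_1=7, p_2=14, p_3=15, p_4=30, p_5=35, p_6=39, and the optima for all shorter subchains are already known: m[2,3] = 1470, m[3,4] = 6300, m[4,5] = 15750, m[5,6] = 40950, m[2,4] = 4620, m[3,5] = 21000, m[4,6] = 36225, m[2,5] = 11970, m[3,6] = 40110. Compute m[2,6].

21525

m[2,6] = min over k∈[2,5] of m[2,k]+m[k+1,6]+p_{1}·p_k·p_{6}.
k=2: 0 + 40110 + 7·14·39 = 43932; k=3: 1470 + 36225 + 7·15·39 = 41790; k=4: 4620 + 40950 + 7·30·39 = 53760; k=5: 11970 + 0 + 7·35·39 = 21525.
Minimum: 21525 at k=5.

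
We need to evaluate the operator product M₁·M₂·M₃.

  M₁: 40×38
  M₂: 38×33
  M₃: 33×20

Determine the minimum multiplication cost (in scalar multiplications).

Order (M₁·(M₂·M₃)): (M₂·M₃): 38×33 by 33×20 → 38×20, cost 38·33·20 = 25080; (M₁·(M₂·M₃)): 40×38 by 38×20 → 40×20, cost 40·38·20 = 30400; cumulative 55480. Total 55480.
Order ((M₁·M₂)·M₃): (M₁·M₂): 40×38 by 38×33 → 40×33, cost 40·38·33 = 50160; ((M₁·M₂)·M₃): 40×33 by 33×20 → 40×20, cost 40·33·20 = 26400; cumulative 76560. Total 76560.
Minimum: 55480.

55480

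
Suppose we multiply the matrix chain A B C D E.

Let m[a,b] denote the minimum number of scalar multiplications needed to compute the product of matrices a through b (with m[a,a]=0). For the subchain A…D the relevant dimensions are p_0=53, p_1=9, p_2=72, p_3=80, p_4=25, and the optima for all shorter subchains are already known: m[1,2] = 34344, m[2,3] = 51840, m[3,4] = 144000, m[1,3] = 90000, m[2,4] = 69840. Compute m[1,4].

81765

m[1,4] = min over k∈[1,3] of m[1,k]+m[k+1,4]+p_{0}·p_k·p_{4}.
k=1: 0 + 69840 + 53·9·25 = 81765; k=2: 34344 + 144000 + 53·72·25 = 273744; k=3: 90000 + 0 + 53·80·25 = 196000.
Minimum: 81765 at k=1.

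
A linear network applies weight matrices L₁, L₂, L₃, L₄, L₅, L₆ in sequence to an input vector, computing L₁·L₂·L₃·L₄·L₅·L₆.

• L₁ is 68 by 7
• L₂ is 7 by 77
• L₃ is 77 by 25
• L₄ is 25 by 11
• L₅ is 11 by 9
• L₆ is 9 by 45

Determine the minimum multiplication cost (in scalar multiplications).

40348

Adjacent pairs: L₁L₂ = 68·7·77 = 36652; L₂L₃ = 7·77·25 = 13475; L₃L₄ = 77·25·11 = 21175; L₄L₅ = 25·11·9 = 2475; L₅L₆ = 11·9·45 = 4455.
Length 3: L₁..L₃: k=1: 0+13475+68·7·25=25375; k=2: 36652+0+68·77·25=167552 → min 25375 | L₂..L₄: k=2: 0+21175+7·77·11=27104; k=3: 13475+0+7·25·11=15400 → min 15400 | L₃..L₅: k=3: 0+2475+77·25·9=19800; k=4: 21175+0+77·11·9=28798 → min 19800 | L₄..L₆: k=4: 0+4455+25·11·45=16830; k=5: 2475+0+25·9·45=12600 → min 12600.
Length 4: L₁..L₄: k=1: 0+15400+68·7·11=20636; k=2: 36652+21175+68·77·11=115423; k=3: 25375+0+68·25·11=44075 → min 20636 | L₂..L₅: k=2: 0+19800+7·77·9=24651; k=3: 13475+2475+7·25·9=17525; k=4: 15400+0+7·11·9=16093 → min 16093 | L₃..L₆: k=3: 0+12600+77·25·45=99225; k=4: 21175+4455+77·11·45=63745; k=5: 19800+0+77·9·45=50985 → min 50985.
Length 5: L₁..L₅: k=1: 0+16093+68·7·9=20377; k=2: 36652+19800+68·77·9=103576; k=3: 25375+2475+68·25·9=43150; k=4: 20636+0+68·11·9=27368 → min 20377 | L₂..L₆: k=2: 0+50985+7·77·45=75240; k=3: 13475+12600+7·25·45=33950; k=4: 15400+4455+7·11·45=23320; k=5: 16093+0+7·9·45=18928 → min 18928.
Length 6: L₁..L₆: k=1: 0+18928+68·7·45=40348; k=2: 36652+50985+68·77·45=323257; k=3: 25375+12600+68·25·45=114475; k=4: 20636+4455+68·11·45=58751; k=5: 20377+0+68·9·45=47917 → min 40348.
Optimal order: (L₁·((((L₂·L₃)·L₄)·L₅)·L₆)) with cost 40348.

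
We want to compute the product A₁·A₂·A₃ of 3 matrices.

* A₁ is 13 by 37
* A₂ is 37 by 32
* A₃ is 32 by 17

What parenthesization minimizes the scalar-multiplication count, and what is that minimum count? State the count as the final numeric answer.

22464

(A₁·(A₂·A₃)): cost 28305.
((A₁·A₂)·A₃): cost 22464.
Optimal: ((A₁·A₂)·A₃) with cost 22464.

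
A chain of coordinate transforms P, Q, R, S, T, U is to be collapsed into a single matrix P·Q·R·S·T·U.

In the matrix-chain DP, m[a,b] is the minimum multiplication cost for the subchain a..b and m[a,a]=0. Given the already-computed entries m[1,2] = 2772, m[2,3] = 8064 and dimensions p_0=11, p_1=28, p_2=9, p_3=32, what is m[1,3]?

5940

m[1,3] = min over k∈[1,2] of m[1,k]+m[k+1,3]+p_{0}·p_k·p_{3}.
k=1: 0 + 8064 + 11·28·32 = 17920; k=2: 2772 + 0 + 11·9·32 = 5940.
Minimum: 5940 at k=2.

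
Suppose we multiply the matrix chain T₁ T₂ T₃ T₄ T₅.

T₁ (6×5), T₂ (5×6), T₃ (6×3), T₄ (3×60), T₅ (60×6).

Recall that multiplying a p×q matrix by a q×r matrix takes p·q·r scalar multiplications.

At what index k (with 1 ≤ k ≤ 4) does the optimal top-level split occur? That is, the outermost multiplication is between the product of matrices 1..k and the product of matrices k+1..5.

3

Adjacent pairs: T₁T₂ = 6·5·6 = 180; T₂T₃ = 5·6·3 = 90; T₃T₄ = 6·3·60 = 1080; T₄T₅ = 3·60·6 = 1080.
Length 3: T₁..T₃: k=1: 0+90+6·5·3=180; k=2: 180+0+6·6·3=288 → min 180 | T₂..T₄: k=2: 0+1080+5·6·60=2880; k=3: 90+0+5·3·60=990 → min 990 | T₃..T₅: k=3: 0+1080+6·3·6=1188; k=4: 1080+0+6·60·6=3240 → min 1188.
Length 4: T₁..T₄: k=1: 0+990+6·5·60=2790; k=2: 180+1080+6·6·60=3420; k=3: 180+0+6·3·60=1260 → min 1260 | T₂..T₅: k=2: 0+1188+5·6·6=1368; k=3: 90+1080+5·3·6=1260; k=4: 990+0+5·60·6=2790 → min 1260.
Top-level splits: k=1: (T₁..T₁)·(T₂..T₅) → 0+1260+6·5·6 = 1440; k=2: (T₁..T₂)·(T₃..T₅) → 180+1188+6·6·6 = 1584; k=3: (T₁..T₃)·(T₄..T₅) → 180+1080+6·3·6 = 1368; k=4: (T₁..T₄)·(T₅..T₅) → 1260+0+6·60·6 = 3420.
Best split is after T₃, i.e. k = 3.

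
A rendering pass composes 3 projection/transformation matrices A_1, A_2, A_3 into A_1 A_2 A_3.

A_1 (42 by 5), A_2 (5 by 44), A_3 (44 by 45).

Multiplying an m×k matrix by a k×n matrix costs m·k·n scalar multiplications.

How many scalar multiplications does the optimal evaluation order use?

19350

Order (A_1 (A_2 A_3)): (A_2 A_3): 5×44 by 44×45 → 5×45, cost 5·44·45 = 9900; (A_1 (A_2 A_3)): 42×5 by 5×45 → 42×45, cost 42·5·45 = 9450; cumulative 19350. Total 19350.
Order ((A_1 A_2) A_3): (A_1 A_2): 42×5 by 5×44 → 42×44, cost 42·5·44 = 9240; ((A_1 A_2) A_3): 42×44 by 44×45 → 42×45, cost 42·44·45 = 83160; cumulative 92400. Total 92400.
Minimum: 19350.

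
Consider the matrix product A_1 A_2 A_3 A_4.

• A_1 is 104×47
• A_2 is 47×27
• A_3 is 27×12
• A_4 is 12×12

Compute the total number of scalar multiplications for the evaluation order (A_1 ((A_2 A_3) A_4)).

(A_2 A_3): 47×27 by 27×12 → 47×12, cost 47·27·12 = 15228
((A_2 A_3) A_4): 47×12 by 12×12 → 47×12, cost 47·12·12 = 6768; cumulative 21996
(A_1 ((A_2 A_3) A_4)): 104×47 by 47×12 → 104×12, cost 104·47·12 = 58656; cumulative 80652
Total: 80652 scalar multiplications.

80652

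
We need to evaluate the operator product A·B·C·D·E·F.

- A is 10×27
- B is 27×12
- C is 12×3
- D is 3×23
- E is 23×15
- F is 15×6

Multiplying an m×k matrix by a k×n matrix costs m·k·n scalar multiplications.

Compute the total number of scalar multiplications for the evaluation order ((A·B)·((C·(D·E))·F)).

(A·B): 10×27 by 27×12 → 10×12, cost 10·27·12 = 3240
(D·E): 3×23 by 23×15 → 3×15, cost 3·23·15 = 1035
(C·(D·E)): 12×3 by 3×15 → 12×15, cost 12·3·15 = 540; cumulative 1575
((C·(D·E))·F): 12×15 by 15×6 → 12×6, cost 12·15·6 = 1080; cumulative 2655
((A·B)·((C·(D·E))·F)): 10×12 by 12×6 → 10×6, cost 10·12·6 = 720; cumulative 6615
Total: 6615 scalar multiplications.

6615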